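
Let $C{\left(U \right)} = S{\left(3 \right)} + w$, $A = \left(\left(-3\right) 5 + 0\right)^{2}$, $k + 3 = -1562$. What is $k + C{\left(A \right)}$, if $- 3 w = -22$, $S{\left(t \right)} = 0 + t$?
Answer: $- \frac{4664}{3} \approx -1554.7$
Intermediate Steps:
$S{\left(t \right)} = t$
$k = -1565$ ($k = -3 - 1562 = -1565$)
$w = \frac{22}{3}$ ($w = \left(- \frac{1}{3}\right) \left(-22\right) = \frac{22}{3} \approx 7.3333$)
$A = 225$ ($A = \left(-15 + 0\right)^{2} = \left(-15\right)^{2} = 225$)
$C{\left(U \right)} = \frac{31}{3}$ ($C{\left(U \right)} = 3 + \frac{22}{3} = \frac{31}{3}$)
$k + C{\left(A \right)} = -1565 + \frac{31}{3} = - \frac{4664}{3}$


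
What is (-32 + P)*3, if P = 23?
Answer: -27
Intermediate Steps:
(-32 + P)*3 = (-32 + 23)*3 = -9*3 = -27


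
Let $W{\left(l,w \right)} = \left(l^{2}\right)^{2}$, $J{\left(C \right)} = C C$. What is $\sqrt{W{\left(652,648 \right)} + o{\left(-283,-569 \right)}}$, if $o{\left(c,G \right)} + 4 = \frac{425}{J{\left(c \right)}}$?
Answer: $\frac{221 \sqrt{296332105373}}{283} \approx 4.251 \cdot 10^{5}$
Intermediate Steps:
$J{\left(C \right)} = C^{2}$
$W{\left(l,w \right)} = l^{4}$
$o{\left(c,G \right)} = -4 + \frac{425}{c^{2}}$
$\sqrt{W{\left(652,648 \right)} + o{\left(-283,-569 \right)}} = \sqrt{652^{4} - \left(4 - \frac{425}{80089}\right)} = \sqrt{180713410816 + \left(-4 + 425 \cdot \frac{1}{80089}\right)} = \sqrt{180713410816 + \left(-4 + \frac{425}{80089}\right)} = \sqrt{180713410816 - \frac{319931}{80089}} = \sqrt{\frac{14473156358522693}{80089}} = \frac{221 \sqrt{296332105373}}{283}$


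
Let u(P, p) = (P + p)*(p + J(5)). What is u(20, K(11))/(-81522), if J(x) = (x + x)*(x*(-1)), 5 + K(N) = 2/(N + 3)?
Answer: 6784/665763 ≈ 0.010190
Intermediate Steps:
K(N) = -5 + 2/(3 + N) (K(N) = -5 + 2/(N + 3) = -5 + 2/(3 + N))
J(x) = -2*x² (J(x) = (2*x)*(-x) = -2*x²)
u(P, p) = (-50 + p)*(P + p) (u(P, p) = (P + p)*(p - 2*5²) = (P + p)*(p - 2*25) = (P + p)*(p - 50) = (P + p)*(-50 + p) = (-50 + p)*(P + p))
u(20, K(11))/(-81522) = (((-13 - 5*11)/(3 + 11))² - 50*20 - 50*(-13 - 5*11)/(3 + 11) + 20*((-13 - 5*11)/(3 + 11)))/(-81522) = (((-13 - 55)/14)² - 1000 - 50*(-13 - 55)/14 + 20*((-13 - 55)/14))*(-1/81522) = (((1/14)*(-68))² - 1000 - 25*(-68)/7 + 20*((1/14)*(-68)))*(-1/81522) = ((-34/7)² - 1000 - 50*(-34/7) + 20*(-34/7))*(-1/81522) = (1156/49 - 1000 + 1700/7 - 680/7)*(-1/81522) = -40704/49*(-1/81522) = 6784/665763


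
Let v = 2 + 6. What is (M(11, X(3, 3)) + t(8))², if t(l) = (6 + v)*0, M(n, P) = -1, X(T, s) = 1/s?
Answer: 1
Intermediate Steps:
v = 8
t(l) = 0 (t(l) = (6 + 8)*0 = 14*0 = 0)
(M(11, X(3, 3)) + t(8))² = (-1 + 0)² = (-1)² = 1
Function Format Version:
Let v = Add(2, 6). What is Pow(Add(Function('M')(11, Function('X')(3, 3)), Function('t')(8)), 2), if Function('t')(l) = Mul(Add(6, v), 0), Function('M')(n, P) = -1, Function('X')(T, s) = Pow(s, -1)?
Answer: 1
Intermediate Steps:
v = 8
Function('t')(l) = 0 (Function('t')(l) = Mul(Add(6, 8), 0) = Mul(14, 0) = 0)
Pow(Add(Function('M')(11, Function('X')(3, 3)), Function('t')(8)), 2) = Pow(Add(-1, 0), 2) = Pow(-1, 2) = 1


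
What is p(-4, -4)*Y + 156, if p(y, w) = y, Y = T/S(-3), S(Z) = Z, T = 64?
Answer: 724/3 ≈ 241.33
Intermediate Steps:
Y = -64/3 (Y = 64/(-3) = 64*(-⅓) = -64/3 ≈ -21.333)
p(-4, -4)*Y + 156 = -4*(-64/3) + 156 = 256/3 + 156 = 724/3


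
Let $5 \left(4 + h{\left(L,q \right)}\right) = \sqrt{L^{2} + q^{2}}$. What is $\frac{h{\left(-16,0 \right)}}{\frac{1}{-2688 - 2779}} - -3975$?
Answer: $\frac{41743}{5} \approx 8348.6$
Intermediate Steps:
$h{\left(L,q \right)} = -4 + \frac{\sqrt{L^{2} + q^{2}}}{5}$
$\frac{h{\left(-16,0 \right)}}{\frac{1}{-2688 - 2779}} - -3975 = \frac{-4 + \frac{\sqrt{\left(-16\right)^{2} + 0^{2}}}{5}}{\frac{1}{-2688 - 2779}} - -3975 = \frac{-4 + \frac{\sqrt{256 + 0}}{5}}{\frac{1}{-5467}} + 3975 = \frac{-4 + \frac{\sqrt{256}}{5}}{- \frac{1}{5467}} + 3975 = \left(-4 + \frac{1}{5} \cdot 16\right) \left(-5467\right) + 3975 = \left(-4 + \frac{16}{5}\right) \left(-5467\right) + 3975 = \left(- \frac{4}{5}\right) \left(-5467\right) + 3975 = \frac{21868}{5} + 3975 = \frac{41743}{5}$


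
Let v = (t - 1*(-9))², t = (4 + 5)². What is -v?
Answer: -8100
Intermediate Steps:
t = 81 (t = 9² = 81)
v = 8100 (v = (81 - 1*(-9))² = (81 + 9)² = 90² = 8100)
-v = -1*8100 = -8100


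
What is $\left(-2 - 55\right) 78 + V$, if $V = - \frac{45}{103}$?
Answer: $- \frac{457983}{103} \approx -4446.4$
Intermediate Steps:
$V = - \frac{45}{103}$ ($V = \left(-45\right) \frac{1}{103} = - \frac{45}{103} \approx -0.43689$)
$\left(-2 - 55\right) 78 + V = \left(-2 - 55\right) 78 - \frac{45}{103} = \left(-57\right) 78 - \frac{45}{103} = -4446 - \frac{45}{103} = - \frac{457983}{103}$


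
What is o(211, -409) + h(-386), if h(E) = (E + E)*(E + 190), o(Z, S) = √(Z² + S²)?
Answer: 151312 + √211802 ≈ 1.5177e+5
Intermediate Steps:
o(Z, S) = √(S² + Z²)
h(E) = 2*E*(190 + E) (h(E) = (2*E)*(190 + E) = 2*E*(190 + E))
o(211, -409) + h(-386) = √((-409)² + 211²) + 2*(-386)*(190 - 386) = √(167281 + 44521) + 2*(-386)*(-196) = √211802 + 151312 = 151312 + √211802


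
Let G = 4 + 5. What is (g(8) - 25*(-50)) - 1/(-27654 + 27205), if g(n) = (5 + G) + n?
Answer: 571129/449 ≈ 1272.0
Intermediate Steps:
G = 9
g(n) = 14 + n (g(n) = (5 + 9) + n = 14 + n)
(g(8) - 25*(-50)) - 1/(-27654 + 27205) = ((14 + 8) - 25*(-50)) - 1/(-27654 + 27205) = (22 + 1250) - 1/(-449) = 1272 - 1*(-1/449) = 1272 + 1/449 = 571129/449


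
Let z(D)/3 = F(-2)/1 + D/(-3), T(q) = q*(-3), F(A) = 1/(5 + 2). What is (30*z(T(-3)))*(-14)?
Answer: 3600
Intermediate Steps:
F(A) = ⅐ (F(A) = 1/7 = ⅐)
T(q) = -3*q
z(D) = 3/7 - D (z(D) = 3*((⅐)/1 + D/(-3)) = 3*((⅐)*1 + D*(-⅓)) = 3*(⅐ - D/3) = 3/7 - D)
(30*z(T(-3)))*(-14) = (30*(3/7 - (-3)*(-3)))*(-14) = (30*(3/7 - 1*9))*(-14) = (30*(3/7 - 9))*(-14) = (30*(-60/7))*(-14) = -1800/7*(-14) = 3600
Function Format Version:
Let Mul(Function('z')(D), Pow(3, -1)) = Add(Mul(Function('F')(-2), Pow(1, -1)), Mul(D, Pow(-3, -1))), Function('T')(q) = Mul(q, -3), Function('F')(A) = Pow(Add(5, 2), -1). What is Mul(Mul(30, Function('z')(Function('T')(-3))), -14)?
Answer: 3600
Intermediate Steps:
Function('F')(A) = Rational(1, 7) (Function('F')(A) = Pow(7, -1) = Rational(1, 7))
Function('T')(q) = Mul(-3, q)
Function('z')(D) = Add(Rational(3, 7), Mul(-1, D)) (Function('z')(D) = Mul(3, Add(Mul(Rational(1, 7), Pow(1, -1)), Mul(D, Pow(-3, -1)))) = Mul(3, Add(Mul(Rational(1, 7), 1), Mul(D, Rational(-1, 3)))) = Mul(3, Add(Rational(1, 7), Mul(Rational(-1, 3), D))) = Add(Rational(3, 7), Mul(-1, D)))
Mul(Mul(30, Function('z')(Function('T')(-3))), -14) = Mul(Mul(30, Add(Rational(3, 7), Mul(-1, Mul(-3, -3)))), -14) = Mul(Mul(30, Add(Rational(3, 7), Mul(-1, 9))), -14) = Mul(Mul(30, Add(Rational(3, 7), -9)), -14) = Mul(Mul(30, Rational(-60, 7)), -14) = Mul(Rational(-1800, 7), -14) = 3600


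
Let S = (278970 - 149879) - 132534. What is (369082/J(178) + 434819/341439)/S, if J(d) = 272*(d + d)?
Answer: -12008813029/8130944839776 ≈ -0.0014769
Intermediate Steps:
J(d) = 544*d (J(d) = 272*(2*d) = 544*d)
S = -3443 (S = 129091 - 132534 = -3443)
(369082/J(178) + 434819/341439)/S = (369082/((544*178)) + 434819/341439)/(-3443) = (369082/96832 + 434819*(1/341439))*(-1/3443) = (369082*(1/96832) + 62117/48777)*(-1/3443) = (184541/48416 + 62117/48777)*(-1/3443) = (12008813029/2361587232)*(-1/3443) = -12008813029/8130944839776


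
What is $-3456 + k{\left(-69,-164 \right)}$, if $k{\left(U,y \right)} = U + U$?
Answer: $-3594$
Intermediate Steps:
$k{\left(U,y \right)} = 2 U$
$-3456 + k{\left(-69,-164 \right)} = -3456 + 2 \left(-69\right) = -3456 - 138 = -3594$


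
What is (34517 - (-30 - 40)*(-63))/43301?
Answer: 30107/43301 ≈ 0.69530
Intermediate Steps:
(34517 - (-30 - 40)*(-63))/43301 = (34517 - (-70)*(-63))*(1/43301) = (34517 - 1*4410)*(1/43301) = (34517 - 4410)*(1/43301) = 30107*(1/43301) = 30107/43301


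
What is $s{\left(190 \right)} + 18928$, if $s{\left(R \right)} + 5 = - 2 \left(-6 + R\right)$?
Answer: $18555$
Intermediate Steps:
$s{\left(R \right)} = 7 - 2 R$ ($s{\left(R \right)} = -5 - 2 \left(-6 + R\right) = -5 - \left(-12 + 2 R\right) = 7 - 2 R$)
$s{\left(190 \right)} + 18928 = \left(7 - 380\right) + 18928 = -373 + 18928 = 18555$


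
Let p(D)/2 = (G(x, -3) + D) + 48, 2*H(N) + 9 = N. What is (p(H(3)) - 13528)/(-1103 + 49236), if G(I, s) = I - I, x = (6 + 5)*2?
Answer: -13438/48133 ≈ -0.27918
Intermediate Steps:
H(N) = -9/2 + N/2
x = 22 (x = 11*2 = 22)
G(I, s) = 0
p(D) = 96 + 2*D (p(D) = 2*((0 + D) + 48) = 2*(D + 48) = 2*(48 + D) = 96 + 2*D)
(p(H(3)) - 13528)/(-1103 + 49236) = ((96 + 2*(-9/2 + (½)*3)) - 13528)/(-1103 + 49236) = ((96 + 2*(-9/2 + 3/2)) - 13528)/48133 = ((96 + 2*(-3)) - 13528)*(1/48133) = ((96 - 6) - 13528)*(1/48133) = (90 - 13528)*(1/48133) = -13438*1/48133 = -13438/48133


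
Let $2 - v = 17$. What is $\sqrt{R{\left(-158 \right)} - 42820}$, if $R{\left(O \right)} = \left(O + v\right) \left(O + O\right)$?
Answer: $2 \sqrt{2962} \approx 108.85$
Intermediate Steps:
$v = -15$ ($v = 2 - 17 = -15$)
$R{\left(O \right)} = 2 O \left(-15 + O\right)$ ($R{\left(O \right)} = \left(O - 15\right) \left(O + O\right) = \left(-15 + O\right) 2 O = 2 O \left(-15 + O\right)$)
$\sqrt{R{\left(-158 \right)} - 42820} = \sqrt{2 \left(-158\right) \left(-15 - 158\right) - 42820} = \sqrt{2 \left(-158\right) \left(-173\right) - 42820} = \sqrt{54668 - 42820} = \sqrt{11848} = 2 \sqrt{2962}$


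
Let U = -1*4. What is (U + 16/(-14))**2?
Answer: 1296/49 ≈ 26.449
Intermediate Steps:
U = -4
(U + 16/(-14))**2 = (-4 + 16/(-14))**2 = (-4 + 16*(-1/14))**2 = (-4 - 8/7)**2 = (-36/7)**2 = 1296/49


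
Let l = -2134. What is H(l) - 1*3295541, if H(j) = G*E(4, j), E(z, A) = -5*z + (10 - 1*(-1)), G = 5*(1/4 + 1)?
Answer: -13182389/4 ≈ -3.2956e+6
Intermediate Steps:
G = 25/4 (G = 5*(1*(¼) + 1) = 5*(¼ + 1) = 5*(5/4) = 25/4 ≈ 6.2500)
E(z, A) = 11 - 5*z (E(z, A) = -5*z + (10 + 1) = -5*z + 11 = 11 - 5*z)
H(j) = -225/4 (H(j) = 25*(11 - 5*4)/4 = 25*(11 - 20)/4 = (25/4)*(-9) = -225/4)
H(l) - 1*3295541 = -225/4 - 1*3295541 = -225/4 - 3295541 = -13182389/4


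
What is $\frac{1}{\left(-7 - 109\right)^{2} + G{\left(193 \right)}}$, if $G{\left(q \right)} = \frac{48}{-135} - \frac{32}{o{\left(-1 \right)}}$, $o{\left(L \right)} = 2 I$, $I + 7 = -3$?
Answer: $\frac{45}{605576} \approx 7.4309 \cdot 10^{-5}$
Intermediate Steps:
$I = -10$ ($I = -7 - 3 = -10$)
$o{\left(L \right)} = -20$ ($o{\left(L \right)} = 2 \left(-10\right) = -20$)
$G{\left(q \right)} = \frac{56}{45}$ ($G{\left(q \right)} = \frac{48}{-135} - \frac{32}{-20} = 48 \left(- \frac{1}{135}\right) - - \frac{8}{5} = - \frac{16}{45} + \frac{8}{5} = \frac{56}{45}$)
$\frac{1}{\left(-7 - 109\right)^{2} + G{\left(193 \right)}} = \frac{1}{\left(-7 - 109\right)^{2} + \frac{56}{45}} = \frac{1}{\left(-116\right)^{2} + \frac{56}{45}} = \frac{1}{13456 + \frac{56}{45}} = \frac{1}{\frac{605576}{45}} = \frac{45}{605576}$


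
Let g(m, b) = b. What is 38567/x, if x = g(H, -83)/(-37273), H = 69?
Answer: 1437507791/83 ≈ 1.7319e+7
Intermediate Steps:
x = 83/37273 (x = -83/(-37273) = -83*(-1/37273) = 83/37273 ≈ 0.0022268)
38567/x = 38567/(83/37273) = 38567*(37273/83) = 1437507791/83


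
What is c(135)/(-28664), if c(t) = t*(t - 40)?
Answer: -12825/28664 ≈ -0.44743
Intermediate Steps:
c(t) = t*(-40 + t)
c(135)/(-28664) = (135*(-40 + 135))/(-28664) = (135*95)*(-1/28664) = 12825*(-1/28664) = -12825/28664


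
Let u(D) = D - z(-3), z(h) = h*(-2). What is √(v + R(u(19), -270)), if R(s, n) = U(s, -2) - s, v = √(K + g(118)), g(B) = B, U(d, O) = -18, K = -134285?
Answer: √(-31 + I*√134167) ≈ 12.973 + 14.117*I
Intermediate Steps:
z(h) = -2*h
v = I*√134167 (v = √(-134285 + 118) = √(-134167) = I*√134167 ≈ 366.29*I)
u(D) = -6 + D (u(D) = D - (-2)*(-3) = D - 1*6 = D - 6 = -6 + D)
R(s, n) = -18 - s
√(v + R(u(19), -270)) = √(I*√134167 + (-18 - (-6 + 19))) = √(I*√134167 + (-18 - 1*13)) = √(I*√134167 + (-18 - 13)) = √(I*√134167 - 31) = √(-31 + I*√134167)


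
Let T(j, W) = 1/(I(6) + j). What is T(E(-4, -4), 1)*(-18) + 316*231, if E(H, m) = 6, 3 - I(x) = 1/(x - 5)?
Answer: 291975/4 ≈ 72994.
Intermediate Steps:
I(x) = 3 - 1/(-5 + x) (I(x) = 3 - 1/(x - 5) = 3 - 1/(-5 + x))
T(j, W) = 1/(2 + j) (T(j, W) = 1/((-16 + 3*6)/(-5 + 6) + j) = 1/((-16 + 18)/1 + j) = 1/(1*2 + j) = 1/(2 + j))
T(E(-4, -4), 1)*(-18) + 316*231 = -18/(2 + 6) + 316*231 = -18/8 + 72996 = (1/8)*(-18) + 72996 = -9/4 + 72996 = 291975/4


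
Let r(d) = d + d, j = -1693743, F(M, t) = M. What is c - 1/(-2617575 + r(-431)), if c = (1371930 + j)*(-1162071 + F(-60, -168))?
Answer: 979266277784204812/2618437 ≈ 3.7399e+11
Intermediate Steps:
r(d) = 2*d
c = 373988863503 (c = (1371930 - 1693743)*(-1162071 - 60) = -321813*(-1162131) = 373988863503)
c - 1/(-2617575 + r(-431)) = 373988863503 - 1/(-2617575 + 2*(-431)) = 373988863503 - 1/(-2617575 - 862) = 373988863503 - 1/(-2618437) = 373988863503 - 1*(-1/2618437) = 373988863503 + 1/2618437 = 979266277784204812/2618437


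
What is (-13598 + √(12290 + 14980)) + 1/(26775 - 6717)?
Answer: -272748683/20058 + 3*√3030 ≈ -13433.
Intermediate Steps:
(-13598 + √(12290 + 14980)) + 1/(26775 - 6717) = (-13598 + √27270) + 1/20058 = (-13598 + 3*√3030) + 1/20058 = -272748683/20058 + 3*√3030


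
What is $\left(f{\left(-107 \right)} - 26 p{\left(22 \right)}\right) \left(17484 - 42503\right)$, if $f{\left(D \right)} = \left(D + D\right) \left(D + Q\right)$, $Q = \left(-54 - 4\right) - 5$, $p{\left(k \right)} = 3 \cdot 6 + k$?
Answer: $-884171460$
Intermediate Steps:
$p{\left(k \right)} = 18 + k$
$Q = -63$ ($Q = -58 - 5 = -63$)
$f{\left(D \right)} = 2 D \left(-63 + D\right)$ ($f{\left(D \right)} = \left(D + D\right) \left(D - 63\right) = 2 D \left(-63 + D\right)$)
$\left(f{\left(-107 \right)} - 26 p{\left(22 \right)}\right) \left(17484 - 42503\right) = \left(2 \left(-107\right) \left(-63 - 107\right) - 26 \left(18 + 22\right)\right) \left(17484 - 42503\right) = \left(2 \left(-107\right) \left(-170\right) - 1040\right) \left(-25019\right) = \left(36380 - 1040\right) \left(-25019\right) = 35340 \left(-25019\right) = -884171460$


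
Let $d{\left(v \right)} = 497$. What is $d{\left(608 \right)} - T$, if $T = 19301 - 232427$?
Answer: $213623$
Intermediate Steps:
$T = -213126$
$d{\left(608 \right)} - T = 497 - -213126 = 497 + 213126 = 213623$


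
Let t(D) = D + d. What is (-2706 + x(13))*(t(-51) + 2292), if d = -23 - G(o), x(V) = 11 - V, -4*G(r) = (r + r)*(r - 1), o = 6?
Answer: -6046964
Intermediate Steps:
G(r) = -r*(-1 + r)/2 (G(r) = -(r + r)*(r - 1)/4 = -2*r*(-1 + r)/4 = -r*(-1 + r)/2)
d = -8 (d = -23 - 6*(1 - 1*6)/2 = -23 - 6*(1 - 6)/2 = -23 - 6*(-5)/2 = -23 - 1*(-15) = -23 + 15 = -8)
t(D) = -8 + D (t(D) = D - 8 = -8 + D)
(-2706 + x(13))*(t(-51) + 2292) = (-2706 + (11 - 1*13))*((-8 - 51) + 2292) = (-2706 + (11 - 13))*(-59 + 2292) = (-2706 - 2)*2233 = -2708*2233 = -6046964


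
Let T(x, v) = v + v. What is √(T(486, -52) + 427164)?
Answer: 2*√106765 ≈ 653.50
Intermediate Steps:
T(x, v) = 2*v
√(T(486, -52) + 427164) = √(2*(-52) + 427164) = √(-104 + 427164) = √427060 = 2*√106765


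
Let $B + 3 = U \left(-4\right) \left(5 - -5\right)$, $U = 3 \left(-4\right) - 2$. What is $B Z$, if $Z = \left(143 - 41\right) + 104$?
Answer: $114742$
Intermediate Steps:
$U = -14$ ($U = -12 - 2 = -14$)
$Z = 206$ ($Z = 102 + 104 = 206$)
$B = 557$ ($B = -3 + \left(-14\right) \left(-4\right) \left(5 - -5\right) = -3 + 56 \left(5 + 5\right) = -3 + 56 \cdot 10 = -3 + 560 = 557$)
$B Z = 557 \cdot 206 = 114742$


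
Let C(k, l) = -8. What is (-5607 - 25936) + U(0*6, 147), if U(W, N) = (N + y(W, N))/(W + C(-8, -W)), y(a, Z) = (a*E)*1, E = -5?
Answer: -252491/8 ≈ -31561.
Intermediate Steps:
y(a, Z) = -5*a (y(a, Z) = (a*(-5))*1 = -5*a*1 = -5*a)
U(W, N) = (N - 5*W)/(-8 + W) (U(W, N) = (N - 5*W)/(W - 8) = (N - 5*W)/(-8 + W))
(-5607 - 25936) + U(0*6, 147) = (-5607 - 25936) + (147 - 0*6)/(-8 + 0*6) = -31543 + (147 - 5*0)/(-8 + 0) = -31543 + (147 + 0)/(-8) = -31543 - 1/8*147 = -31543 - 147/8 = -252491/8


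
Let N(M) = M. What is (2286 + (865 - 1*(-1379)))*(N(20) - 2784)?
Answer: -12520920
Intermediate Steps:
(2286 + (865 - 1*(-1379)))*(N(20) - 2784) = (2286 + (865 - 1*(-1379)))*(20 - 2784) = (2286 + (865 + 1379))*(-2764) = (2286 + 2244)*(-2764) = 4530*(-2764) = -12520920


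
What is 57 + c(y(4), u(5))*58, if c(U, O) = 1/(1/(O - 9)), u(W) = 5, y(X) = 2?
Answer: -175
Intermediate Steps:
c(U, O) = -9 + O (c(U, O) = 1/(1/(-9 + O)) = -9 + O)
57 + c(y(4), u(5))*58 = 57 + (-9 + 5)*58 = 57 - 4*58 = 57 - 232 = -175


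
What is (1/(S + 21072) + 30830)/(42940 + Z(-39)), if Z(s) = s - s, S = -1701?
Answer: 597207931/831790740 ≈ 0.71798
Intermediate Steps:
Z(s) = 0
(1/(S + 21072) + 30830)/(42940 + Z(-39)) = (1/(-1701 + 21072) + 30830)/(42940 + 0) = (1/19371 + 30830)/42940 = (1/19371 + 30830)*(1/42940) = (597207931/19371)*(1/42940) = 597207931/831790740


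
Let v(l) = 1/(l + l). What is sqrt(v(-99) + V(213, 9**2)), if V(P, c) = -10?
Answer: I*sqrt(43582)/66 ≈ 3.1631*I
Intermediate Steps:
v(l) = 1/(2*l)
sqrt(v(-99) + V(213, 9**2)) = sqrt((1/2)/(-99) - 10) = sqrt((1/2)*(-1/99) - 10) = sqrt(-1/198 - 10) = sqrt(-1981/198) = I*sqrt(43582)/66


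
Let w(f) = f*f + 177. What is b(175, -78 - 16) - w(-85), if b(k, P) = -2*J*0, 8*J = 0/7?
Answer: -7402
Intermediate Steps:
J = 0 (J = (0/7)/8 = (0*(1/7))/8 = (1/8)*0 = 0)
b(k, P) = 0 (b(k, P) = -2*0*0 = 0*0 = 0)
w(f) = 177 + f**2 (w(f) = f**2 + 177 = 177 + f**2)
b(175, -78 - 16) - w(-85) = 0 - (177 + (-85)**2) = 0 - (177 + 7225) = 0 - 1*7402 = 0 - 7402 = -7402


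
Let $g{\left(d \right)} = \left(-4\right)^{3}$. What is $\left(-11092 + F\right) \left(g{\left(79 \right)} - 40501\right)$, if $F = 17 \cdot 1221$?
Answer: $-392060725$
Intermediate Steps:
$F = 20757$
$g{\left(d \right)} = -64$
$\left(-11092 + F\right) \left(g{\left(79 \right)} - 40501\right) = \left(-11092 + 20757\right) \left(-64 - 40501\right) = 9665 \left(-40565\right) = -392060725$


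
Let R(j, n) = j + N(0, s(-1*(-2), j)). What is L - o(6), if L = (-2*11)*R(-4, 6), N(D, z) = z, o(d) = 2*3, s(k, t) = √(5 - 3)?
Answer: 82 - 22*√2 ≈ 50.887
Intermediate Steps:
s(k, t) = √2
o(d) = 6
R(j, n) = j + √2
L = 88 - 22*√2 (L = (-2*11)*(-4 + √2) = -22*(-4 + √2) = 88 - 22*√2 ≈ 56.887)
L - o(6) = (88 - 22*√2) - 1*6 = (88 - 22*√2) - 6 = 82 - 22*√2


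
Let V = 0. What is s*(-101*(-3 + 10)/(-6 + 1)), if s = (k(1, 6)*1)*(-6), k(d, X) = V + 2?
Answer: -8484/5 ≈ -1696.8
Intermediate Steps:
k(d, X) = 2 (k(d, X) = 0 + 2 = 2)
s = -12 (s = (2*1)*(-6) = 2*(-6) = -12)
s*(-101*(-3 + 10)/(-6 + 1)) = -(-1212)*(-3 + 10)/(-6 + 1) = -(-1212)*7/(-5) = -(-1212)*7*(-⅕) = -(-1212)*(-7)/5 = -12*707/5 = -8484/5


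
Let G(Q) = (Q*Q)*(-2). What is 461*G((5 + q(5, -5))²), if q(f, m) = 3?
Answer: -3776512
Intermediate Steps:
G(Q) = -2*Q² (G(Q) = Q²*(-2) = -2*Q²)
461*G((5 + q(5, -5))²) = 461*(-2*(5 + 3)⁴) = 461*(-2*(8²)²) = 461*(-2*64²) = 461*(-2*4096) = 461*(-8192) = -3776512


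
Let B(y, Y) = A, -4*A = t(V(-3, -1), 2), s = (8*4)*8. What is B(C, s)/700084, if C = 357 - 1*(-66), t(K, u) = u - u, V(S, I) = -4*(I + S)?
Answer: 0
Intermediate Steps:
V(S, I) = -4*I - 4*S
t(K, u) = 0
s = 256 (s = 32*8 = 256)
A = 0 (A = -1/4*0 = 0)
C = 423 (C = 357 + 66 = 423)
B(y, Y) = 0
B(C, s)/700084 = 0/700084 = 0*(1/700084) = 0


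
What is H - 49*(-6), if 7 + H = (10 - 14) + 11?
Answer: 294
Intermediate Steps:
H = 0 (H = -7 + ((10 - 14) + 11) = -7 + (-4 + 11) = -7 + 7 = 0)
H - 49*(-6) = 0 - 49*(-6) = 0 + 294 = 294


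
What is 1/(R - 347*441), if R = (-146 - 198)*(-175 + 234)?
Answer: -1/173323 ≈ -5.7696e-6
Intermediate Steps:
R = -20296 (R = -344*59 = -20296)
1/(R - 347*441) = 1/(-20296 - 347*441) = 1/(-20296 - 153027) = 1/(-173323) = -1/173323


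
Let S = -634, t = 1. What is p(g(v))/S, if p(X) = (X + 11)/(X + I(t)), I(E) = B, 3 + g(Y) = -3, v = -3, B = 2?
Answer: 5/2536 ≈ 0.0019716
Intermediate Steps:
g(Y) = -6 (g(Y) = -3 - 3 = -6)
I(E) = 2
p(X) = (11 + X)/(2 + X) (p(X) = (X + 11)/(X + 2) = (11 + X)/(2 + X))
p(g(v))/S = ((11 - 6)/(2 - 6))/(-634) = (5/(-4))*(-1/634) = -¼*5*(-1/634) = -5/4*(-1/634) = 5/2536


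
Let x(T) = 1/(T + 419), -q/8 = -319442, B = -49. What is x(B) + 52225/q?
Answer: 10939393/472774160 ≈ 0.023139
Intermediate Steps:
q = 2555536 (q = -8*(-319442) = 2555536)
x(T) = 1/(419 + T)
x(B) + 52225/q = 1/(419 - 49) + 52225/2555536 = 1/370 + 52225*(1/2555536) = 1/370 + 52225/2555536 = 10939393/472774160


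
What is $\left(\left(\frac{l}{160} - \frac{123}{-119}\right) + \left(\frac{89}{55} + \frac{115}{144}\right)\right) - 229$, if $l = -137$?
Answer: $- \frac{426765959}{1884960} \approx -226.41$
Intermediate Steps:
$\left(\left(\frac{l}{160} - \frac{123}{-119}\right) + \left(\frac{89}{55} + \frac{115}{144}\right)\right) - 229 = \left(\left(- \frac{137}{160} - \frac{123}{-119}\right) + \left(\frac{89}{55} + \frac{115}{144}\right)\right) - 229 = \left(\left(\left(-137\right) \frac{1}{160} - - \frac{123}{119}\right) + \left(89 \cdot \frac{1}{55} + 115 \cdot \frac{1}{144}\right)\right) - 229 = \left(\left(- \frac{137}{160} + \frac{123}{119}\right) + \left(\frac{89}{55} + \frac{115}{144}\right)\right) - 229 = \left(\frac{3377}{19040} + \frac{19141}{7920}\right) - 229 = \frac{4889881}{1884960} - 229 = - \frac{426765959}{1884960}$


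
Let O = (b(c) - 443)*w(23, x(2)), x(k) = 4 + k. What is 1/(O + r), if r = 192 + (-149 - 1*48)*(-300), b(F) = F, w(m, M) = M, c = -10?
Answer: 1/56574 ≈ 1.7676e-5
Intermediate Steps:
O = -2718 (O = (-10 - 443)*(4 + 2) = -453*6 = -2718)
r = 59292 (r = 192 + (-149 - 48)*(-300) = 192 - 197*(-300) = 192 + 59100 = 59292)
1/(O + r) = 1/(-2718 + 59292) = 1/56574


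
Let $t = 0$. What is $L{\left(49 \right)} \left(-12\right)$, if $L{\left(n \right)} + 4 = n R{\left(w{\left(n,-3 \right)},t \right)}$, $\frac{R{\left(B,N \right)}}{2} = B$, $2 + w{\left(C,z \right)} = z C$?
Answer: $175272$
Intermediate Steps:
$w{\left(C,z \right)} = -2 + C z$ ($w{\left(C,z \right)} = -2 + z C = -2 + C z$)
$R{\left(B,N \right)} = 2 B$
$L{\left(n \right)} = -4 + n \left(-4 - 6 n\right)$ ($L{\left(n \right)} = -4 + n 2 \left(-2 + n \left(-3\right)\right) = -4 + n 2 \left(-2 - 3 n\right) = -4 + n \left(-4 - 6 n\right)$)
$L{\left(49 \right)} \left(-12\right) = \left(-4 + 2 \cdot 49 \left(-2 - 147\right)\right) \left(-12\right) = \left(-4 + 2 \cdot 49 \left(-149\right)\right) \left(-12\right) = \left(-4 - 14602\right) \left(-12\right) = \left(-14606\right) \left(-12\right) = 175272$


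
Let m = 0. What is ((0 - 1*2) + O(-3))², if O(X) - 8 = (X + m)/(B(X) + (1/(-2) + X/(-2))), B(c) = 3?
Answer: 441/16 ≈ 27.563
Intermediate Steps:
O(X) = 8 + X/(5/2 - X/2) (O(X) = 8 + (X + 0)/(3 + (1/(-2) + X/(-2))) = 8 + X/(3 + (1*(-½) + X*(-½))) = 8 + X/(3 + (-½ - X/2)) = 8 + X/(5/2 - X/2))
((0 - 1*2) + O(-3))² = ((0 - 1*2) + 2*(-20 + 3*(-3))/(-5 - 3))² = ((0 - 2) + 2*(-20 - 9)/(-8))² = (-2 + 2*(-⅛)*(-29))² = (-2 + 29/4)² = (21/4)² = 441/16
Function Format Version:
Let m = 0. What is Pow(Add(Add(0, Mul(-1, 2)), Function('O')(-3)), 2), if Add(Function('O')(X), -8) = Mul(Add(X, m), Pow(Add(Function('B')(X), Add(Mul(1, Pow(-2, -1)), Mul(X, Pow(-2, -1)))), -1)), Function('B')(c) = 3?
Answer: Rational(441, 16) ≈ 27.563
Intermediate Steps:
Function('O')(X) = Add(8, Mul(X, Pow(Add(Rational(5, 2), Mul(Rational(-1, 2), X)), -1))) (Function('O')(X) = Add(8, Mul(Add(X, 0), Pow(Add(3, Add(Mul(1, Pow(-2, -1)), Mul(X, Pow(-2, -1)))), -1))) = Add(8, Mul(X, Pow(Add(3, Add(Mul(1, Rational(-1, 2)), Mul(X, Rational(-1, 2)))), -1))) = Add(8, Mul(X, Pow(Add(3, Add(Rational(-1, 2), Mul(Rational(-1, 2), X))), -1))) = Add(8, Mul(X, Pow(Add(Rational(5, 2), Mul(Rational(-1, 2), X)), -1))))
Pow(Add(Add(0, Mul(-1, 2)), Function('O')(-3)), 2) = Pow(Add(Add(0, Mul(-1, 2)), Mul(2, Pow(Add(-5, -3), -1), Add(-20, Mul(3, -3)))), 2) = Pow(Add(Add(0, -2), Mul(2, Pow(-8, -1), Add(-20, -9))), 2) = Pow(Add(-2, Mul(2, Rational(-1, 8), -29)), 2) = Pow(Add(-2, Rational(29, 4)), 2) = Pow(Rational(21, 4), 2) = Rational(441, 16)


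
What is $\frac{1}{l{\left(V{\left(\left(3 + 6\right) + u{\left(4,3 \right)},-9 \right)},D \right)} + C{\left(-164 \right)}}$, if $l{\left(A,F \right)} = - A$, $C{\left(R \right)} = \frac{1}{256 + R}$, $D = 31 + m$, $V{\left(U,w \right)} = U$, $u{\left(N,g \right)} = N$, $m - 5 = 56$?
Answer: $- \frac{92}{1195} \approx -0.076988$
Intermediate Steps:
$m = 61$ ($m = 5 + 56 = 61$)
$D = 92$ ($D = 31 + 61 = 92$)
$\frac{1}{l{\left(V{\left(\left(3 + 6\right) + u{\left(4,3 \right)},-9 \right)},D \right)} + C{\left(-164 \right)}} = \frac{1}{- (\left(3 + 6\right) + 4) + \frac{1}{256 - 164}} = \frac{1}{- (9 + 4) + \frac{1}{92}} = \frac{1}{\left(-1\right) 13 + \frac{1}{92}} = \frac{1}{-13 + \frac{1}{92}} = \frac{1}{- \frac{1195}{92}} = - \frac{92}{1195}$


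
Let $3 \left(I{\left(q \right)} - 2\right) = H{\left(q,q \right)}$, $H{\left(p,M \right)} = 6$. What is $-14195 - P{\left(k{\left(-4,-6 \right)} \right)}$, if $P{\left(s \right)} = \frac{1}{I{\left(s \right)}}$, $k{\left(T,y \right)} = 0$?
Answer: $- \frac{56781}{4} \approx -14195.0$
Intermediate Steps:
$I{\left(q \right)} = 4$ ($I{\left(q \right)} = 2 + \frac{1}{3} \cdot 6 = 2 + 2 = 4$)
$P{\left(s \right)} = \frac{1}{4}$
$-14195 - P{\left(k{\left(-4,-6 \right)} \right)} = -14195 - \frac{1}{4} = - \frac{56781}{4}$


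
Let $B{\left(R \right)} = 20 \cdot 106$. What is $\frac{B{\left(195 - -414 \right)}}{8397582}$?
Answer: $\frac{1060}{4198791} \approx 0.00025245$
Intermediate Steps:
$B{\left(R \right)} = 2120$
$\frac{B{\left(195 - -414 \right)}}{8397582} = \frac{2120}{8397582} = 2120 \cdot \frac{1}{8397582} = \frac{1060}{4198791}$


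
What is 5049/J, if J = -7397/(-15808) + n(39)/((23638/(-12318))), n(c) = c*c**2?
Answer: -4268455488/26132568925 ≈ -0.16334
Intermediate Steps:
n(c) = c**3
J = -444253671725/14371904 (J = -7397/(-15808) + 39**3/((23638/(-12318))) = -7397*(-1/15808) + 59319/((23638*(-1/12318))) = 569/1216 + 59319/(-11819/6159) = 569/1216 + 59319*(-6159/11819) = 569/1216 - 365345721/11819 = -444253671725/14371904 ≈ -30911.)
5049/J = 5049/(-444253671725/14371904) = 5049*(-14371904/444253671725) = -4268455488/26132568925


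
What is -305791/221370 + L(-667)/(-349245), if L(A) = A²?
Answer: -2737080743/1030831542 ≈ -2.6552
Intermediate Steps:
-305791/221370 + L(-667)/(-349245) = -305791/221370 + (-667)²/(-349245) = -305791*1/221370 + 444889*(-1/349245) = -305791/221370 - 444889/349245 = -2737080743/1030831542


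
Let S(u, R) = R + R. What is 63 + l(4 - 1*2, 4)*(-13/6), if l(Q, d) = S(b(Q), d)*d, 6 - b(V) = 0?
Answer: -19/3 ≈ -6.3333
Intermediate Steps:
b(V) = 6 (b(V) = 6 - 1*0 = 6 + 0 = 6)
S(u, R) = 2*R
l(Q, d) = 2*d**2 (l(Q, d) = (2*d)*d = 2*d**2)
63 + l(4 - 1*2, 4)*(-13/6) = 63 + (2*4**2)*(-13/6) = 63 + (2*16)*(-13*1/6) = 63 + 32*(-13/6) = 63 - 208/3 = -19/3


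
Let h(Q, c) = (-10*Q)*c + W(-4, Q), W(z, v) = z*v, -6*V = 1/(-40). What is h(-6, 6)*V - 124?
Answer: -612/5 ≈ -122.40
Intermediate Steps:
V = 1/240 (V = -⅙/(-40) = -⅙*(-1/40) = 1/240 ≈ 0.0041667)
W(z, v) = v*z
h(Q, c) = -4*Q - 10*Q*c (h(Q, c) = (-10*Q)*c + Q*(-4) = -10*Q*c - 4*Q = -4*Q - 10*Q*c)
h(-6, 6)*V - 124 = (2*(-6)*(-2 - 5*6))*(1/240) - 124 = (2*(-6)*(-2 - 30))*(1/240) - 124 = (2*(-6)*(-32))*(1/240) - 124 = 384*(1/240) - 124 = 8/5 - 124 = -612/5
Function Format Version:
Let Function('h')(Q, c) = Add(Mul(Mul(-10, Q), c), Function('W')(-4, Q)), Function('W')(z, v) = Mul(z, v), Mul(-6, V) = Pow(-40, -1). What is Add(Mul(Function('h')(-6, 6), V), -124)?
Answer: Rational(-612, 5) ≈ -122.40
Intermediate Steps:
V = Rational(1, 240) (V = Mul(Rational(-1, 6), Pow(-40, -1)) = Mul(Rational(-1, 6), Rational(-1, 40)) = Rational(1, 240) ≈ 0.0041667)
Function('W')(z, v) = Mul(v, z)
Function('h')(Q, c) = Add(Mul(-4, Q), Mul(-10, Q, c)) (Function('h')(Q, c) = Add(Mul(Mul(-10, Q), c), Mul(Q, -4)) = Add(Mul(-10, Q, c), Mul(-4, Q)) = Add(Mul(-4, Q), Mul(-10, Q, c)))
Add(Mul(Function('h')(-6, 6), V), -124) = Add(Mul(Mul(2, -6, Add(-2, Mul(-5, 6))), Rational(1, 240)), -124) = Add(Mul(Mul(2, -6, Add(-2, -30)), Rational(1, 240)), -124) = Add(Mul(Mul(2, -6, -32), Rational(1, 240)), -124) = Add(Mul(384, Rational(1, 240)), -124) = Add(Rational(8, 5), -124) = Rational(-612, 5)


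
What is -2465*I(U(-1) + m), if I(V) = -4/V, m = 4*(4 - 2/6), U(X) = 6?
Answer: 14790/31 ≈ 477.10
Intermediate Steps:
m = 44/3 (m = 4*(4 - 2*⅙) = 4*(4 - ⅓) = 4*(11/3) = 44/3 ≈ 14.667)
-2465*I(U(-1) + m) = -(-9860)/(6 + 44/3) = -(-9860)/62/3 = -(-9860)*3/62 = -2465*(-6/31) = 14790/31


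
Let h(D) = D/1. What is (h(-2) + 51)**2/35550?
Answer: 2401/35550 ≈ 0.067539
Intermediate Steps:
h(D) = D (h(D) = D*1 = D)
(h(-2) + 51)**2/35550 = (-2 + 51)**2/35550 = 49**2*(1/35550) = 2401*(1/35550) = 2401/35550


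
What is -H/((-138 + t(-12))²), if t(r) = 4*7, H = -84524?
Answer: 1921/275 ≈ 6.9855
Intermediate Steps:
t(r) = 28
-H/((-138 + t(-12))²) = -(-84524)/((-138 + 28)²) = -(-84524)/((-110)²) = -(-84524)/12100 = -1*(-1921/275) = 1921/275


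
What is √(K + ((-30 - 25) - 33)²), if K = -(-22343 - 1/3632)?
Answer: √24805648595/908 ≈ 173.46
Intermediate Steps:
K = 81149777/3632 (K = -(-22343 - 1*1/3632) = -(-22343 - 1/3632) = -1*(-81149777/3632) = 81149777/3632 ≈ 22343.)
√(K + ((-30 - 25) - 33)²) = √(81149777/3632 + ((-30 - 25) - 33)²) = √(81149777/3632 + (-55 - 33)²) = √(81149777/3632 + (-88)²) = √(81149777/3632 + 7744) = √(109275985/3632) = √24805648595/908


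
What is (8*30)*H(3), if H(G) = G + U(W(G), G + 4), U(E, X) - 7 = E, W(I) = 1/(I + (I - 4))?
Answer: 2520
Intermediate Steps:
W(I) = 1/(-4 + 2*I) (W(I) = 1/(I + (-4 + I)) = 1/(-4 + 2*I))
U(E, X) = 7 + E
H(G) = 7 + G + 1/(2*(-2 + G)) (H(G) = G + (7 + 1/(2*(-2 + G))) = 7 + G + 1/(2*(-2 + G)))
(8*30)*H(3) = (8*30)*((1/2 + (-2 + 3)*(7 + 3))/(-2 + 3)) = 240*((1/2 + 1*10)/1) = 240*(1*(1/2 + 10)) = 240*(1*(21/2)) = 240*(21/2) = 2520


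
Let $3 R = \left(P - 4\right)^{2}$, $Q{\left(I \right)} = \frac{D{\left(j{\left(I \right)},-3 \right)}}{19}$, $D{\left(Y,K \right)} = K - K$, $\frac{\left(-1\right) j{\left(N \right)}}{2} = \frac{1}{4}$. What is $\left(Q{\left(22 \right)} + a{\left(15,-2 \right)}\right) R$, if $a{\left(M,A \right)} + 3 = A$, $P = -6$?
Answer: $- \frac{500}{3} \approx -166.67$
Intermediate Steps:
$a{\left(M,A \right)} = -3 + A$
$j{\left(N \right)} = - \frac{1}{2}$ ($j{\left(N \right)} = - \frac{2}{4} = \left(-2\right) \frac{1}{4} = - \frac{1}{2}$)
$D{\left(Y,K \right)} = 0$
$Q{\left(I \right)} = 0$ ($Q{\left(I \right)} = \frac{0}{19} = 0 \cdot \frac{1}{19} = 0$)
$R = \frac{100}{3}$ ($R = \frac{\left(-6 - 4\right)^{2}}{3} = \frac{\left(-10\right)^{2}}{3} = \frac{1}{3} \cdot 100 = \frac{100}{3} \approx 33.333$)
$\left(Q{\left(22 \right)} + a{\left(15,-2 \right)}\right) R = \left(0 - 5\right) \frac{100}{3} = \left(-5\right) \frac{100}{3} = - \frac{500}{3}$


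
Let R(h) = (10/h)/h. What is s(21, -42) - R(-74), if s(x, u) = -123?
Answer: -336779/2738 ≈ -123.00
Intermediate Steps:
R(h) = 10/h²
s(21, -42) - R(-74) = -123 - 10/(-74)² = -123 - 10/5476 = -123 - 1*5/2738 = -123 - 5/2738 = -336779/2738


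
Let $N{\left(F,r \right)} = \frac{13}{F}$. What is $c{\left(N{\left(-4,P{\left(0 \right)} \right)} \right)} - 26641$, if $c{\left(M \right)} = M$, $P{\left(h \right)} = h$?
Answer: $- \frac{106577}{4} \approx -26644.0$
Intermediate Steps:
$c{\left(N{\left(-4,P{\left(0 \right)} \right)} \right)} - 26641 = \frac{13}{-4} - 26641 = 13 \left(- \frac{1}{4}\right) - 26641 = - \frac{13}{4} - 26641 = - \frac{106577}{4}$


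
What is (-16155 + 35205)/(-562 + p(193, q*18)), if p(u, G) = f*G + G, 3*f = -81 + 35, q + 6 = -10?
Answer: 9525/1783 ≈ 5.3421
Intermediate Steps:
q = -16 (q = -6 - 10 = -16)
f = -46/3 (f = (-81 + 35)/3 = (1/3)*(-46) = -46/3 ≈ -15.333)
p(u, G) = -43*G/3 (p(u, G) = -46*G/3 + G = -43*G/3)
(-16155 + 35205)/(-562 + p(193, q*18)) = (-16155 + 35205)/(-562 - (-688)*18/3) = 19050/(-562 - 43/3*(-288)) = 19050/(-562 + 4128) = 19050/3566 = 19050*(1/3566) = 9525/1783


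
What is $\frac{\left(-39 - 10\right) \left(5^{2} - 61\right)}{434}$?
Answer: $\frac{126}{31} \approx 4.0645$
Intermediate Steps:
$\frac{\left(-39 - 10\right) \left(5^{2} - 61\right)}{434} = - 49 \left(25 - 61\right) \frac{1}{434} = \left(-49\right) \left(-36\right) \frac{1}{434} = 1764 \cdot \frac{1}{434} = \frac{126}{31}$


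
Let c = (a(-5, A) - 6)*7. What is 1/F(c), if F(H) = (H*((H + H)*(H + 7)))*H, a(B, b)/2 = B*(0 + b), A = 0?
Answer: 1/5186160 ≈ 1.9282e-7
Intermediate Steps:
a(B, b) = 2*B*b (a(B, b) = 2*(B*(0 + b)) = 2*(B*b) = 2*B*b)
c = -42 (c = (2*(-5)*0 - 6)*7 = (0 - 6)*7 = -6*7 = -42)
F(H) = 2*H³*(7 + H) (F(H) = (H*((2*H)*(7 + H)))*H = (H*(2*H*(7 + H)))*H = (2*H²*(7 + H))*H = 2*H³*(7 + H))
1/F(c) = 1/(2*(-42)³*(7 - 42)) = 1/(2*(-74088)*(-35)) = 1/5186160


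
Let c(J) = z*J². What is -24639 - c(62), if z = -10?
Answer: 13801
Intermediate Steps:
c(J) = -10*J²
-24639 - c(62) = -24639 - (-10)*62² = -24639 - (-10)*3844 = -24639 - 1*(-38440) = -24639 + 38440 = 13801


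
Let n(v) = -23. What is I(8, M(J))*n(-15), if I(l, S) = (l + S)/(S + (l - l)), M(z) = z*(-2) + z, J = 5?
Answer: 69/5 ≈ 13.800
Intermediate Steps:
M(z) = -z (M(z) = -2*z + z = -z)
I(l, S) = (S + l)/S (I(l, S) = (S + l)/(S + 0) = (S + l)/S)
I(8, M(J))*n(-15) = ((-1*5 + 8)/((-1*5)))*(-23) = ((-5 + 8)/(-5))*(-23) = -⅕*3*(-23) = -⅗*(-23) = 69/5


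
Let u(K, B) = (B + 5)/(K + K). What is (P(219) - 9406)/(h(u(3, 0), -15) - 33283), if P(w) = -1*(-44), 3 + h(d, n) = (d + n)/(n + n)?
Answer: 337032/1198279 ≈ 0.28126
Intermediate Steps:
u(K, B) = (5 + B)/(2*K) (u(K, B) = (5 + B)/((2*K)) = (5 + B)*(1/(2*K)) = (5 + B)/(2*K))
h(d, n) = -3 + (d + n)/(2*n) (h(d, n) = -3 + (d + n)/(n + n) = -3 + (d + n)/((2*n)) = -3 + (d + n)*(1/(2*n)) = -3 + (d + n)/(2*n))
P(w) = 44
(P(219) - 9406)/(h(u(3, 0), -15) - 33283) = (44 - 9406)/((½)*((½)*(5 + 0)/3 - 5*(-15))/(-15) - 33283) = -9362/((½)*(-1/15)*((½)*(⅓)*5 + 75) - 33283) = -9362/((½)*(-1/15)*(⅚ + 75) - 33283) = -9362/((½)*(-1/15)*(455/6) - 33283) = -9362/(-91/36 - 33283) = -9362/(-1198279/36) = -9362*(-36/1198279) = 337032/1198279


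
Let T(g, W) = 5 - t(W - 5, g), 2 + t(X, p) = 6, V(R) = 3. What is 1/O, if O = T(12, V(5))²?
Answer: 1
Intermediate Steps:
t(X, p) = 4 (t(X, p) = -2 + 6 = 4)
T(g, W) = 1 (T(g, W) = 5 - 1*4 = 5 - 4 = 1)
O = 1 (O = 1² = 1)
1/O = 1/1 = 1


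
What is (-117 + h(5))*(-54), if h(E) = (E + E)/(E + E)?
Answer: 6264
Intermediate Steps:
h(E) = 1 (h(E) = (2*E)/((2*E)) = (2*E)*(1/(2*E)) = 1)
(-117 + h(5))*(-54) = (-117 + 1)*(-54) = -116*(-54) = 6264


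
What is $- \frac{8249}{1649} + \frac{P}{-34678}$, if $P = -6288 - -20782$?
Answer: $- \frac{154979714}{28592011} \approx -5.4204$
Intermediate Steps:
$P = 14494$ ($P = -6288 + 20782 = 14494$)
$- \frac{8249}{1649} + \frac{P}{-34678} = - \frac{8249}{1649} + \frac{14494}{-34678} = \left(-8249\right) \frac{1}{1649} + 14494 \left(- \frac{1}{34678}\right) = - \frac{8249}{1649} - \frac{7247}{17339} = - \frac{154979714}{28592011}$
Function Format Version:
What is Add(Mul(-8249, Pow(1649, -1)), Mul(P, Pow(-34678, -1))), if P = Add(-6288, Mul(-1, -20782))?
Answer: Rational(-154979714, 28592011) ≈ -5.4204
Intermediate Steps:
P = 14494 (P = Add(-6288, 20782) = 14494)
Add(Mul(-8249, Pow(1649, -1)), Mul(P, Pow(-34678, -1))) = Add(Mul(-8249, Pow(1649, -1)), Mul(14494, Pow(-34678, -1))) = Add(Mul(-8249, Rational(1, 1649)), Mul(14494, Rational(-1, 34678))) = Add(Rational(-8249, 1649), Rational(-7247, 17339)) = Rational(-154979714, 28592011)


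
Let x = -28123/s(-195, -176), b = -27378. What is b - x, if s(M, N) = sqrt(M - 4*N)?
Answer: -27378 + 28123*sqrt(509)/509 ≈ -26131.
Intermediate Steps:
x = -28123*sqrt(509)/509 (x = -28123/sqrt(-195 - 4*(-176)) = -28123/sqrt(-195 + 704) = -28123*sqrt(509)/509 ≈ -1246.5)
b - x = -27378 - (-28123)*sqrt(509)/509 = -27378 + 28123*sqrt(509)/509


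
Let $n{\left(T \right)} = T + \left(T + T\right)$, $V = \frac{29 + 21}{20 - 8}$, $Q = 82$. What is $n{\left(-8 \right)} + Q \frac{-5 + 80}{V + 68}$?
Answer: $\frac{26508}{433} \approx 61.219$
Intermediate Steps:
$V = \frac{25}{6}$ ($V = \frac{50}{12} = 50 \cdot \frac{1}{12} = \frac{25}{6} \approx 4.1667$)
$n{\left(T \right)} = 3 T$ ($n{\left(T \right)} = T + 2 T = 3 T$)
$n{\left(-8 \right)} + Q \frac{-5 + 80}{V + 68} = 3 \left(-8\right) + 82 \frac{-5 + 80}{\frac{25}{6} + 68} = -24 + 82 \frac{75}{\frac{433}{6}} = -24 + 82 \cdot 75 \cdot \frac{6}{433} = -24 + 82 \cdot \frac{450}{433} = -24 + \frac{36900}{433} = \frac{26508}{433}$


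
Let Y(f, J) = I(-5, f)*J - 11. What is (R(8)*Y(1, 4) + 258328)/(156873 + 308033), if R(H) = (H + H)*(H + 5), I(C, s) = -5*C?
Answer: 138420/232453 ≈ 0.59548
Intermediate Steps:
R(H) = 2*H*(5 + H) (R(H) = (2*H)*(5 + H) = 2*H*(5 + H))
Y(f, J) = -11 + 25*J (Y(f, J) = (-5*(-5))*J - 11 = 25*J - 11 = -11 + 25*J)
(R(8)*Y(1, 4) + 258328)/(156873 + 308033) = ((2*8*(5 + 8))*(-11 + 25*4) + 258328)/(156873 + 308033) = ((2*8*13)*(-11 + 100) + 258328)/464906 = (208*89 + 258328)*(1/464906) = (18512 + 258328)*(1/464906) = 276840*(1/464906) = 138420/232453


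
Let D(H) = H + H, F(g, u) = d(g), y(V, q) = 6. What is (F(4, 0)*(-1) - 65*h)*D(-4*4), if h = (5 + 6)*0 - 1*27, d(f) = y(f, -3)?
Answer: -55968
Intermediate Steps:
d(f) = 6
F(g, u) = 6
h = -27 (h = 11*0 - 27 = 0 - 27 = -27)
D(H) = 2*H
(F(4, 0)*(-1) - 65*h)*D(-4*4) = (6*(-1) - 65*(-27))*(2*(-4*4)) = (-6 + 1755)*(2*(-16)) = 1749*(-32) = -55968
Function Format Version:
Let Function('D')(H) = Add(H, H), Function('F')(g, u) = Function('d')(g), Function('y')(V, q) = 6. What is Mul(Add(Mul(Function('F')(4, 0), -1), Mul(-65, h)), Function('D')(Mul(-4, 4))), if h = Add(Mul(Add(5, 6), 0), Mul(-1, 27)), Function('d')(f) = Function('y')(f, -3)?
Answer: -55968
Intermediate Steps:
Function('d')(f) = 6
Function('F')(g, u) = 6
h = -27 (h = Add(Mul(11, 0), -27) = Add(0, -27) = -27)
Function('D')(H) = Mul(2, H)
Mul(Add(Mul(Function('F')(4, 0), -1), Mul(-65, h)), Function('D')(Mul(-4, 4))) = Mul(Add(Mul(6, -1), Mul(-65, -27)), Mul(2, Mul(-4, 4))) = Mul(Add(-6, 1755), Mul(2, -16)) = Mul(1749, -32) = -55968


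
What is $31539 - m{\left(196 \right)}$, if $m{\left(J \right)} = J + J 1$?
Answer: $31147$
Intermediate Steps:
$m{\left(J \right)} = 2 J$ ($m{\left(J \right)} = J + J = 2 J$)
$31539 - m{\left(196 \right)} = 31539 - 2 \cdot 196 = 31539 - 392 = 31147$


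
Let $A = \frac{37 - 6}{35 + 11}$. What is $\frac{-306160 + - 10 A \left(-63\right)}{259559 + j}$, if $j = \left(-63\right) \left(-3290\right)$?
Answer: $- \frac{639265}{976097} \approx -0.65492$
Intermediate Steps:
$j = 207270$
$A = \frac{31}{46} \approx 0.67391$
$\frac{-306160 + - 10 A \left(-63\right)}{259559 + j} = \frac{-306160 + \left(-10\right) \frac{31}{46} \left(-63\right)}{259559 + 207270} = \frac{-306160 - - \frac{9765}{23}}{466829} = \left(-306160 + \frac{9765}{23}\right) \frac{1}{466829} = \left(- \frac{7031915}{23}\right) \frac{1}{466829} = - \frac{639265}{976097}$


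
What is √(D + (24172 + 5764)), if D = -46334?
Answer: 3*I*√1822 ≈ 128.05*I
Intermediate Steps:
√(D + (24172 + 5764)) = √(-46334 + (24172 + 5764)) = √(-46334 + 29936) = √(-16398) = 3*I*√1822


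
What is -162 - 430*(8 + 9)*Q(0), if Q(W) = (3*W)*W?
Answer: -162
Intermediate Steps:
Q(W) = 3*W²
-162 - 430*(8 + 9)*Q(0) = -162 - 430*(8 + 9)*3*0² = -162 - 7310*3*0 = -162 - 7310*0 = -162 - 430*0 = -162 + 0 = -162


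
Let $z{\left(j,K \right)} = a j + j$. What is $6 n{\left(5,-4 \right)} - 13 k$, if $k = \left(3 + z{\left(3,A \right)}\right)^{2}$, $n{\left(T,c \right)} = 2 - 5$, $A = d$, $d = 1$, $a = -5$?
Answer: $-1071$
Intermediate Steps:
$A = 1$
$z{\left(j,K \right)} = - 4 j$ ($z{\left(j,K \right)} = - 5 j + j = - 4 j$)
$n{\left(T,c \right)} = -3$
$k = 81$ ($k = \left(3 - 12\right)^{2} = \left(-9\right)^{2} = 81$)
$6 n{\left(5,-4 \right)} - 13 k = 6 \left(-3\right) - 1053 = -18 - 1053 = -1071$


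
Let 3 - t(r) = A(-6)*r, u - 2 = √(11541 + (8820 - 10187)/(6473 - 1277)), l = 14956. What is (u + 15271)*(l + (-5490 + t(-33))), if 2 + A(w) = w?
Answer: 140587965 + 9205*√77895404031/2598 ≈ 1.4158e+8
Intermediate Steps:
A(w) = -2 + w
u = 2 + √77895404031/2598 (u = 2 + √(11541 + (8820 - 10187)/(6473 - 1277)) = 2 + √(11541 - 1367/5196) = 2 + √(59965669/5196) = 2 + √77895404031/2598 ≈ 109.43)
t(r) = 3 + 8*r (t(r) = 3 - (-2 - 6)*r = 3 - (-8)*r = 3 + 8*r)
(u + 15271)*(l + (-5490 + t(-33))) = ((2 + √77895404031/2598) + 15271)*(14956 + (-5490 + (3 + 8*(-33)))) = (15273 + √77895404031/2598)*(14956 + (-5490 + (3 - 264))) = (15273 + √77895404031/2598)*(14956 + (-5490 - 261)) = (15273 + √77895404031/2598)*(14956 - 5751) = (15273 + √77895404031/2598)*9205 = 140587965 + 9205*√77895404031/2598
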